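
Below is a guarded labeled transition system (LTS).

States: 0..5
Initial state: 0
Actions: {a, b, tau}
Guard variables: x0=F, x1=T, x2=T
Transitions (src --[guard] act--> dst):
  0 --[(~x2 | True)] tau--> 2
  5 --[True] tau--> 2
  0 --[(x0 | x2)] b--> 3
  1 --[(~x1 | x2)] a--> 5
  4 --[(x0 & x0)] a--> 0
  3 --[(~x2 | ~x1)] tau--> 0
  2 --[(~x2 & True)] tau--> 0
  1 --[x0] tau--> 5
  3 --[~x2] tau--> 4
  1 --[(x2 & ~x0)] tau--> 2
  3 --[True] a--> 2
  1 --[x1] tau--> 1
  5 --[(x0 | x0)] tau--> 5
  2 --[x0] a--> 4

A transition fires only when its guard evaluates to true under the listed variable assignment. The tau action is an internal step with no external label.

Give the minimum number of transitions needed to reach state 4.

Breadth-first toward 4:
  Layer 0: {0}
  Layer 1: {2,3}
4 never appears.

Answer: UNREACHABLE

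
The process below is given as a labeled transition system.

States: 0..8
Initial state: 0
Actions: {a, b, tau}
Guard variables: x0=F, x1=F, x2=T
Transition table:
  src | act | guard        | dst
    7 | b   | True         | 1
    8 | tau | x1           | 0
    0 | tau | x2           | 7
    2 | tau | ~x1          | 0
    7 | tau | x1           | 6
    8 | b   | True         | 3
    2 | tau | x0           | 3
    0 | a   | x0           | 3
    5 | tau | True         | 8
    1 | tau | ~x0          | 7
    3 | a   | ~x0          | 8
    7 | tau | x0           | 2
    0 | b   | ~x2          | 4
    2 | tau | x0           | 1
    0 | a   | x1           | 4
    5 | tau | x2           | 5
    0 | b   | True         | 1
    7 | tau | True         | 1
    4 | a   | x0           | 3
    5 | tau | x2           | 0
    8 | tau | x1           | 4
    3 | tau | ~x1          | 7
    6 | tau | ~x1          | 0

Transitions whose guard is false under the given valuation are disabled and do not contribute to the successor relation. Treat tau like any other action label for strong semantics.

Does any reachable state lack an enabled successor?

Reachable = {0,1,7}
  0: b→1  tau→7  [deg 2]
  1: tau→7  [deg 1]
  7: b→1  tau→1  [deg 2]

Answer: DEADLOCK-FREE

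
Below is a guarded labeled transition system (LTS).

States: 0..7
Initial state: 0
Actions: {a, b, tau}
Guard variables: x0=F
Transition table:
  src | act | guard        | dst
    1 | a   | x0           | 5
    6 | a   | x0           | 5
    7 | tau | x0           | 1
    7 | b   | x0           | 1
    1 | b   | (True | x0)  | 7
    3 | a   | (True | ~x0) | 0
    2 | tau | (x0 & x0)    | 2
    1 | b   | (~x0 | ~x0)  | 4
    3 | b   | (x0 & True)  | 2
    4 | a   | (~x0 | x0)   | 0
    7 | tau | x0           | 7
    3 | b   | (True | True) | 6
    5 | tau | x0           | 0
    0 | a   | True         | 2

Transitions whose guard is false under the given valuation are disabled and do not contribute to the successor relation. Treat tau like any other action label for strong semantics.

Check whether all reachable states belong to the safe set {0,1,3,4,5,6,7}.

Safe = {0,1,3,4,5,6,7}
R = {0,2}
  0: safe
  2: VIOLATES
witness against invariant: a → 2

Answer: INVARIANT VIOLATED at state 2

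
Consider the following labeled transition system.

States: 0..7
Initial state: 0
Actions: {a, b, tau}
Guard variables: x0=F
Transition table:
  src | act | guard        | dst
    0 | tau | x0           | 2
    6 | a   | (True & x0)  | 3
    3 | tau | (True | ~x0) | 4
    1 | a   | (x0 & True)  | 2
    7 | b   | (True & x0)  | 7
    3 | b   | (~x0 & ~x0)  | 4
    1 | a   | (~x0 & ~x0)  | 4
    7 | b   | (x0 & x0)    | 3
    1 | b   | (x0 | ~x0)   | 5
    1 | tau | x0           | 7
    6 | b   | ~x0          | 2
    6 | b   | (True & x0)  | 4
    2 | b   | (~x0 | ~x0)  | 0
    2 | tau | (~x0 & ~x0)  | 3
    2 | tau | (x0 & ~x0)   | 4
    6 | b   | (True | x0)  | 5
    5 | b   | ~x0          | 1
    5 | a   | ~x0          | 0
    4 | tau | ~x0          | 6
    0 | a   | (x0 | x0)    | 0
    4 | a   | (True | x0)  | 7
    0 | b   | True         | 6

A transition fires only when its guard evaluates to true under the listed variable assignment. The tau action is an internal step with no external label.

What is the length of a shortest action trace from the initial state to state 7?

Layered search for 7:
  L0 = {0}
  L1 = {6}
  L2 = {2,5}
  L3 = {1,3}
  L4 = {4}
  L5 = {7}
7 enters at depth 5; path b·b·tau·b·a

Answer: 5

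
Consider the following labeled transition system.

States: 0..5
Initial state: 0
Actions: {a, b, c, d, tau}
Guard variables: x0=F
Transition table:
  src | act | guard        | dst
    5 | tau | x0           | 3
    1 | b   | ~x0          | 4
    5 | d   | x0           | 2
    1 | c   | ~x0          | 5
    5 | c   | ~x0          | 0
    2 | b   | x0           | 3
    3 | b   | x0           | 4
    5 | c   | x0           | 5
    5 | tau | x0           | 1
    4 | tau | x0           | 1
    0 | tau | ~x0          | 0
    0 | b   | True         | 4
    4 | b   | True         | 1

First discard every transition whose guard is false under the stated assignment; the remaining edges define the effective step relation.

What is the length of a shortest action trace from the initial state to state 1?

Answer: 2

Working:
BFS to 1:
  L0 = {0}
  L1 = {4}
  L2 = {1}
1 enters at depth 2; path b·b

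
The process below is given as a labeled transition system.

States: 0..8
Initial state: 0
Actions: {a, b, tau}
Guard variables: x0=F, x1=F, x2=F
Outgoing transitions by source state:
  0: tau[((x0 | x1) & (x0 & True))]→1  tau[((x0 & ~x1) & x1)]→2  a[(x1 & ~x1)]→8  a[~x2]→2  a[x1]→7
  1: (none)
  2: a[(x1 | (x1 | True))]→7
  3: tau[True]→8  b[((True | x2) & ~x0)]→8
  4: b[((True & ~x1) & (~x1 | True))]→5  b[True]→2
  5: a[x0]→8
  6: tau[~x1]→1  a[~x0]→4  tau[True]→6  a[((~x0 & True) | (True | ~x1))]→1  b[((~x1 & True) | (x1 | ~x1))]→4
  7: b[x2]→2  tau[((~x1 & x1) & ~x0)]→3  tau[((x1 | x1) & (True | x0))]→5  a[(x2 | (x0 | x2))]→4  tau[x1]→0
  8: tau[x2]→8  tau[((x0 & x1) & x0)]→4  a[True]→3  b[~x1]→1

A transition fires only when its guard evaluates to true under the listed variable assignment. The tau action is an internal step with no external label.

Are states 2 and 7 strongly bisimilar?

Answer: NOT BISIMILAR

Trace:
Refine partition for ~:
  P[0] = {{0,1,2,3,4,5,6,7,8}}
  P[1] = {{0,2},{1,5,7},{3},{4},{6},{8}}
  P[2] = {{0},{1,5,7},{2},{3},{4},{6},{8}}
stable after 3 split(s): 7 block(s)
class of 2: {2}; class of 7: {1,5,7}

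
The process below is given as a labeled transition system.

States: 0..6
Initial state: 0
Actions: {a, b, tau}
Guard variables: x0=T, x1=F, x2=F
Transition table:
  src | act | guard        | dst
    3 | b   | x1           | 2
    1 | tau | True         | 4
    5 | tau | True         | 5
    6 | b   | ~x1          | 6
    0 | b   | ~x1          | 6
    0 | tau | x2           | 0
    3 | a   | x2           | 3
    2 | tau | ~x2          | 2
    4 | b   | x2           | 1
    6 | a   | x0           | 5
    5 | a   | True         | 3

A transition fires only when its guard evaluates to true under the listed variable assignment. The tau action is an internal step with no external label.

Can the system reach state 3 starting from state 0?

Answer: REACHABLE

Working:
Guard filter leaves 7 enabled edge(s).
L0 = {0}
L1 = {6}  cumulative {0,6}
L2 = {5}  cumulative {0,5,6}
L3 = {3}  cumulative {0,3,5,6}
R = {0,3,5,6}
Path to 3: b·a·a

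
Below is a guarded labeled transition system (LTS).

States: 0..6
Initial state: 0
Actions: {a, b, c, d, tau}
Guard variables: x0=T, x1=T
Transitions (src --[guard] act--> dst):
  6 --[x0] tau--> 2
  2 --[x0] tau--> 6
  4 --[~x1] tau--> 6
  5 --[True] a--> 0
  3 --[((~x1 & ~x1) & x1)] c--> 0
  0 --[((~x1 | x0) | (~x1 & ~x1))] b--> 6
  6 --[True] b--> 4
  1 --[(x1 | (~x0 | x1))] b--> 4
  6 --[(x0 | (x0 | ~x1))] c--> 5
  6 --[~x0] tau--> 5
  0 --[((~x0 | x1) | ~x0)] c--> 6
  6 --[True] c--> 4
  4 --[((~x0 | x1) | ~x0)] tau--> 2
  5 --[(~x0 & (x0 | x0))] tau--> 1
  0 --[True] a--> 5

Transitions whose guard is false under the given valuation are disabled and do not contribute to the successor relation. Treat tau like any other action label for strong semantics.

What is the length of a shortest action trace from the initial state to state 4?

BFS to 4:
  Layer 0: {0}
  Layer 1: {5,6}
  Layer 2: {2,4}
first hit 4 at d=2 via b·b

Answer: 2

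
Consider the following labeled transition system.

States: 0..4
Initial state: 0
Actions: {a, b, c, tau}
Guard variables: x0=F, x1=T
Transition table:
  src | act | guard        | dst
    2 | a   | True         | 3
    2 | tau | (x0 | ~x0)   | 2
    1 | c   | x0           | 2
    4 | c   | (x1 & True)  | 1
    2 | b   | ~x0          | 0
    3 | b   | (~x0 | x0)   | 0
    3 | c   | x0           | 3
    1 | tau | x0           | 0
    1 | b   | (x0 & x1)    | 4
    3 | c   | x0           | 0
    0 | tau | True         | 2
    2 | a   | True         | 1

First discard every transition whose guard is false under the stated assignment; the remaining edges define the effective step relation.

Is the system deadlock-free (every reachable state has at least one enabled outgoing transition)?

Answer: DEADLOCK at state 1

Working:
Reachable = {0,1,2,3}
  0: tau→2  [deg 1]
  1: ∅  [no exit]
  2: a→1  a→3  b→0  tau→2  [deg 4]
  3: b→0  [deg 1]
witness 1: tau·a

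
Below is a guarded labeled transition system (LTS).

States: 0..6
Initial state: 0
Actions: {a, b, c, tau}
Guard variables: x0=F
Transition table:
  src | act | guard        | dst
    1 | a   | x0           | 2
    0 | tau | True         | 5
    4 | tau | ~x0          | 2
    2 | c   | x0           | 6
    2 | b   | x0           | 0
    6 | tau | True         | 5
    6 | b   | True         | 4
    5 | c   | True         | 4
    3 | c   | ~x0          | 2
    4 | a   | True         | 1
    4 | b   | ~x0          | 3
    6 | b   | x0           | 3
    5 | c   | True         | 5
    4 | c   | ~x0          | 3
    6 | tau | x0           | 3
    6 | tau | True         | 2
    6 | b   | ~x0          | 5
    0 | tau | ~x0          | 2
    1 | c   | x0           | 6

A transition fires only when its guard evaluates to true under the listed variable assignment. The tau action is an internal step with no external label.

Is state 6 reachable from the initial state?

After dropping false guards: 13 live edges.
L0 = {0}
L1 = {2,5}  total {0,2,5}
L2 = {4}  total {0,2,4,5}
L3 = {1,3}  total {0,1,2,3,4,5}
Reachable = {0,1,2,3,4,5}

Answer: UNREACHABLE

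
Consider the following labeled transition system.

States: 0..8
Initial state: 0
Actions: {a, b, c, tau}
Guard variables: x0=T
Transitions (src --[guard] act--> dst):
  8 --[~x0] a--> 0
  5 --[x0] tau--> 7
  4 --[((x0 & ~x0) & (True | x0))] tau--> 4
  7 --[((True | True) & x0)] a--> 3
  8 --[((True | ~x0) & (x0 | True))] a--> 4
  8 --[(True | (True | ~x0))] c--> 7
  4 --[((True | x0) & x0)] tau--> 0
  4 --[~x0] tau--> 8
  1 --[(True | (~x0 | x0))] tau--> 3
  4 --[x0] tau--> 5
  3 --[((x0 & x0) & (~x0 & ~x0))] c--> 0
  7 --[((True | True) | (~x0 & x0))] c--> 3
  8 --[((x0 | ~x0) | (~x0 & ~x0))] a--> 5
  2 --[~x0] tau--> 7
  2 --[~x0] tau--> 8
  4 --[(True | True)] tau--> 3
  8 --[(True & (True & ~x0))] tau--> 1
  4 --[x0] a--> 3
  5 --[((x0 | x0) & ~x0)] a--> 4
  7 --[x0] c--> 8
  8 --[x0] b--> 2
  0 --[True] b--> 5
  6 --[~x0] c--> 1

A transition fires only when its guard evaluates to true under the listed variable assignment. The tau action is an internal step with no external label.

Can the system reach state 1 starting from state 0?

14 transition(s) survive guard evaluation.
depth 0: {0}
depth 1: {5}  cumulative {0,5}
depth 2: {7}  cumulative {0,5,7}
depth 3: {3,8}  cumulative {0,3,5,7,8}
depth 4: {2,4}  cumulative {0,2,3,4,5,7,8}
R = {0,2,3,4,5,7,8}

Answer: UNREACHABLE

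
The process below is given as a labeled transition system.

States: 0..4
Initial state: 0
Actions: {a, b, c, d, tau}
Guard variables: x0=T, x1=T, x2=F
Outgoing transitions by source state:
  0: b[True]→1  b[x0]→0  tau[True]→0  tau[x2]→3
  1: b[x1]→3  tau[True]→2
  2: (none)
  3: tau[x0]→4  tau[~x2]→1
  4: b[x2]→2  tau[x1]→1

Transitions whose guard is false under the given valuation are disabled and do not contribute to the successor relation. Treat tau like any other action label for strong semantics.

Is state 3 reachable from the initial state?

Guard filter leaves 8 enabled edge(s).
Layer 0: {0}
Layer 1: {1}  total {0,1}
Layer 2: {2,3}  total {0,1,2,3}
Layer 3: {4}  total {0,1,2,3,4}
R = {0,1,2,3,4}
witness 3: b·b

Answer: REACHABLE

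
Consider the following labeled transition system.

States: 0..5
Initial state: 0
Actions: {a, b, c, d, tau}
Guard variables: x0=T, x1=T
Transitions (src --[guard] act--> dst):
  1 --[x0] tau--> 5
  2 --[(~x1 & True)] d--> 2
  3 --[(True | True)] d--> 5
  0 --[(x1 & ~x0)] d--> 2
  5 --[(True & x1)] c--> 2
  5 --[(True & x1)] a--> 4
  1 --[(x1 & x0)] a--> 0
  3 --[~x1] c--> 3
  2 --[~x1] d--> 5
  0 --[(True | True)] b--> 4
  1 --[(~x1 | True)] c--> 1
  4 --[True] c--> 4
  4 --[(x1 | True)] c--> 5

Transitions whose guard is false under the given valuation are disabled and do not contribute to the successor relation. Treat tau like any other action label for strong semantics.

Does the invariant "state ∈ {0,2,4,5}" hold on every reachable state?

Inv-set: {0,2,4,5}
Reachable = {0,2,4,5}
  0: ok
  2: ok
  4: ok
  5: ok

Answer: INVARIANT HOLDS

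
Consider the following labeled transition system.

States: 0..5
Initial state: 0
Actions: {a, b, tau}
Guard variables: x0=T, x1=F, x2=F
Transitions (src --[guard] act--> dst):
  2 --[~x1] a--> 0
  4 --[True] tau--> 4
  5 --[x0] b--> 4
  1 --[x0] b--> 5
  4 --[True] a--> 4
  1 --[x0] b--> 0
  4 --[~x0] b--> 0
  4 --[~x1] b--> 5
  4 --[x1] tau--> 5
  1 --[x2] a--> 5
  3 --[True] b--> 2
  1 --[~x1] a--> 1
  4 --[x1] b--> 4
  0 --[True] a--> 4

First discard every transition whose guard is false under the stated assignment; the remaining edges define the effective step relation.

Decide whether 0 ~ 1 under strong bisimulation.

Answer: NOT BISIMILAR

Working:
Compute ~ classes (split until stable):
  round 0: {{0,1,2,3,4,5}}
  round 1: {{0,2},{1},{3,5},{4}}
  round 2: {{0},{1},{2},{3},{4},{5}}
stable after 3 split(s): 6 block(s)
class of 0: {0}; class of 1: {1}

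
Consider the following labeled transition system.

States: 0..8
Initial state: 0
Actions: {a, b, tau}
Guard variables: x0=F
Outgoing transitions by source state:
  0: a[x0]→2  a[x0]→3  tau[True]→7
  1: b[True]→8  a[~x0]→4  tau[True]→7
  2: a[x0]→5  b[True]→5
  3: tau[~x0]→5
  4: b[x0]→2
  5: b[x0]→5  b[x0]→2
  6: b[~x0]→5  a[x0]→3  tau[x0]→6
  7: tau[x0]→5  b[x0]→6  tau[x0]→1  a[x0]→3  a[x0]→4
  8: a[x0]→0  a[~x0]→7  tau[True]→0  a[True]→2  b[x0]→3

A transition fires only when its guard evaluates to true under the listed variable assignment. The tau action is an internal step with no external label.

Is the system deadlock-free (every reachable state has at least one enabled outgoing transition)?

Reach set: {0,7}
  0: tau→7  [1 exit(s)]
  7: ∅  [deadlock]
witness 7: tau

Answer: DEADLOCK at state 7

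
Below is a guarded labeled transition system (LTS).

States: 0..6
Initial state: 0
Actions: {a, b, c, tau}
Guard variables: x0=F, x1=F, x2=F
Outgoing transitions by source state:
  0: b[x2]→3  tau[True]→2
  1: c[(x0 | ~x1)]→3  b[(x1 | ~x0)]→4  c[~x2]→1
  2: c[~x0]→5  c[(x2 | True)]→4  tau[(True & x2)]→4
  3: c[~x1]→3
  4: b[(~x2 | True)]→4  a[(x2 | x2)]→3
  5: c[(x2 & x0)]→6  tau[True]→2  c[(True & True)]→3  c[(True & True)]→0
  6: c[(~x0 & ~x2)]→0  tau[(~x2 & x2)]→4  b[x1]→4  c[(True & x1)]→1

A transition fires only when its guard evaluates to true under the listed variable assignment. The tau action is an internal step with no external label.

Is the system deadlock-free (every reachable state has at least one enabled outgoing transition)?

Answer: DEADLOCK-FREE

Trace:
Reach set: {0,2,3,4,5}
  0: tau→2  [1 out]
  2: c→4  c→5  [2 out]
  3: c→3  [1 out]
  4: b→4  [1 out]
  5: c→0  c→3  tau→2  [3 out]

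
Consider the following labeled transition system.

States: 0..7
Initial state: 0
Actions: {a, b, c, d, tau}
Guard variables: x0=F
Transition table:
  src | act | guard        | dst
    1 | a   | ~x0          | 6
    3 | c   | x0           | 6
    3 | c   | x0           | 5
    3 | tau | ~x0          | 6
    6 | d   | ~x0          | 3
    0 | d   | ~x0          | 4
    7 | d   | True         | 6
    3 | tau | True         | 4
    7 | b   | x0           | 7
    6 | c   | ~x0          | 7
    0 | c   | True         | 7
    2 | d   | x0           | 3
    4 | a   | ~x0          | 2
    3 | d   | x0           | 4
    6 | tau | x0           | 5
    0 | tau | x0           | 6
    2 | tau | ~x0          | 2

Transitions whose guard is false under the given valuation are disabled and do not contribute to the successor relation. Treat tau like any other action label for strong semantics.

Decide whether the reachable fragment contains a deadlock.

Reach set: {0,2,3,4,6,7}
  0: c→7  d→4  [deg 2]
  2: tau→2  [deg 1]
  3: tau→4  tau→6  [deg 2]
  4: a→2  [deg 1]
  6: c→7  d→3  [deg 2]
  7: d→6  [deg 1]

Answer: DEADLOCK-FREE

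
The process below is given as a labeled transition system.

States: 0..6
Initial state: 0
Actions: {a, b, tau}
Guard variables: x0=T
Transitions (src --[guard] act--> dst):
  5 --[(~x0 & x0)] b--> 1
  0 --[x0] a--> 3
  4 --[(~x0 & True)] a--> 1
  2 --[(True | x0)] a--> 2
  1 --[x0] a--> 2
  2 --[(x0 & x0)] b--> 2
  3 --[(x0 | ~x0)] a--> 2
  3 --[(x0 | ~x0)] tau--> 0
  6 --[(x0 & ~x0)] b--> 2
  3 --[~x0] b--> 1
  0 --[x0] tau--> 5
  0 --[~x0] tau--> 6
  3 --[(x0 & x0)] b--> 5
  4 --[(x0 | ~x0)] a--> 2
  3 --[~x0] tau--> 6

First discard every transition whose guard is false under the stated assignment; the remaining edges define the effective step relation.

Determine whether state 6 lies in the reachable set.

Answer: UNREACHABLE

Working:
After dropping false guards: 9 live edges.
Layer 0: {0}
Layer 1: {3,5}  cumulative {0,3,5}
Layer 2: {2}  cumulative {0,2,3,5}
R = {0,2,3,5}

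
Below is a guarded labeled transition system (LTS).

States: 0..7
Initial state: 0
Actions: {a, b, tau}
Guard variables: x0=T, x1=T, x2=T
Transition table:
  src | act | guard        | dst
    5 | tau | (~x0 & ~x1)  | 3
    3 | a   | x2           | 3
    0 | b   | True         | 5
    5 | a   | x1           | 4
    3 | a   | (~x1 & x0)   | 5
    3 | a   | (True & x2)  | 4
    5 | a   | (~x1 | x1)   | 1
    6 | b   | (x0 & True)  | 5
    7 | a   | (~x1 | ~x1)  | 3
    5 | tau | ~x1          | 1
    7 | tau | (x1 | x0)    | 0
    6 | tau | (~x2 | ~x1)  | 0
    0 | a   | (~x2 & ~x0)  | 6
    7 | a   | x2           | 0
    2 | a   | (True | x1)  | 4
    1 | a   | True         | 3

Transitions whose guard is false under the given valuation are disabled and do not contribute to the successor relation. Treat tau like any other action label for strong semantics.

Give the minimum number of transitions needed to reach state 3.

BFS to 3:
  L0 = {0}
  L1 = {5}
  L2 = {1,4}
  L3 = {3}
depth(3)=3, e.g. b·a·a

Answer: 3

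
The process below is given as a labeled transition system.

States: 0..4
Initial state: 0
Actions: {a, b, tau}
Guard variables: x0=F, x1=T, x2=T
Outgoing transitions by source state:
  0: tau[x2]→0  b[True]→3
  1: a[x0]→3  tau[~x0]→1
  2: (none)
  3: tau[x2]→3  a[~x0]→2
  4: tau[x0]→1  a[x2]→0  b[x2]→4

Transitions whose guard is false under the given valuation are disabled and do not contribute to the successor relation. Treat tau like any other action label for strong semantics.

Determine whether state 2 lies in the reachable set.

Answer: REACHABLE

Trace:
Guard filter leaves 7 enabled edge(s).
depth 0: {0}
depth 1: {3}  total {0,3}
depth 2: {2}  total {0,2,3}
R = {0,2,3}
Path to 2: b·a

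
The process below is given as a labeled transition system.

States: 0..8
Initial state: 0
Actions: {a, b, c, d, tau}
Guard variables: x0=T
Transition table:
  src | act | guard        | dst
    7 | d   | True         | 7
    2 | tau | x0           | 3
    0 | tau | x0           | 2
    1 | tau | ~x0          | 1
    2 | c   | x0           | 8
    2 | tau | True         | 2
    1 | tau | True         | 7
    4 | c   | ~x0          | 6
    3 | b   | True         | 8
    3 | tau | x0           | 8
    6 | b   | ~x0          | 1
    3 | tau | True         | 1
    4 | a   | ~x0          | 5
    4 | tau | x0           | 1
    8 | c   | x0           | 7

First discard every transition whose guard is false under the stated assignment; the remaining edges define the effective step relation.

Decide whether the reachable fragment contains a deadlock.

Answer: DEADLOCK-FREE

Working:
Reachable = {0,1,2,3,7,8}
  0: tau→2  [1 exit(s)]
  1: tau→7  [1 exit(s)]
  2: c→8  tau→2  tau→3  [3 exit(s)]
  3: b→8  tau→1  tau→8  [3 exit(s)]
  7: d→7  [1 exit(s)]
  8: c→7  [1 exit(s)]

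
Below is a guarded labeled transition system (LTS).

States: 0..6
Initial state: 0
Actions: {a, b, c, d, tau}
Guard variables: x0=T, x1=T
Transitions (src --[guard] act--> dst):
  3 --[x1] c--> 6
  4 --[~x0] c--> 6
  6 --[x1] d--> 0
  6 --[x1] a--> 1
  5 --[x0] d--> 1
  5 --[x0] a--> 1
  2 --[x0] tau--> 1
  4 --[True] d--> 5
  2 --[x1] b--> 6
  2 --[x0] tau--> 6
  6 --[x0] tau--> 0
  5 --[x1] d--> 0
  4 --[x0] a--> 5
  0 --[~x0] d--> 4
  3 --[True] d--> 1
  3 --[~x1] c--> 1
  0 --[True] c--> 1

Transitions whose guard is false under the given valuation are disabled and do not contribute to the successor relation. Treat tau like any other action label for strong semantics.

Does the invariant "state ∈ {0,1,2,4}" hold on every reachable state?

Allowed set {0,1,2,4}
Reach set: {0,1}
  0: ✓
  1: ✓

Answer: INVARIANT HOLDS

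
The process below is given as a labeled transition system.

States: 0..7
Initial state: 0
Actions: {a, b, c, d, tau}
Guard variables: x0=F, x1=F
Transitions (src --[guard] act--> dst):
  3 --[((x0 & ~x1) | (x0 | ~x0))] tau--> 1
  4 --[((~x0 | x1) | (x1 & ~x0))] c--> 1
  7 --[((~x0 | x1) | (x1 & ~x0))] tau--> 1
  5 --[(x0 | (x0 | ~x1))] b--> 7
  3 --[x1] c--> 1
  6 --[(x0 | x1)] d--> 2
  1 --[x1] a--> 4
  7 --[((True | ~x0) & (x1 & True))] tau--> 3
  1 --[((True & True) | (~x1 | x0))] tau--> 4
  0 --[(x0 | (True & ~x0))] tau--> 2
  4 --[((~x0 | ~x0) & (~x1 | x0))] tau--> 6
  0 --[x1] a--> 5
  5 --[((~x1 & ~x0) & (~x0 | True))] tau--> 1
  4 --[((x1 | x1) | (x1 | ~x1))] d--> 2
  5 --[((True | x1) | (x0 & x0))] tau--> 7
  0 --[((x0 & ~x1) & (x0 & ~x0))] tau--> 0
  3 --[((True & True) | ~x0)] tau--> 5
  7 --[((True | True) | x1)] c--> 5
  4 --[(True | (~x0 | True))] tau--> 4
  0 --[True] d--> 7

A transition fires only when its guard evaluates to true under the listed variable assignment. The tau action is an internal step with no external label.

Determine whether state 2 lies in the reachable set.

Answer: REACHABLE

Trace:
Guard filter leaves 14 enabled edge(s).
Layer 0: {0}
Layer 1: {2,7}  cumulative {0,2,7}
Layer 2: {1,5}  cumulative {0,1,2,5,7}
Layer 3: {4}  cumulative {0,1,2,4,5,7}
Layer 4: {6}  cumulative {0,1,2,4,5,6,7}
Reachable = {0,1,2,4,5,6,7}
witness 2: tau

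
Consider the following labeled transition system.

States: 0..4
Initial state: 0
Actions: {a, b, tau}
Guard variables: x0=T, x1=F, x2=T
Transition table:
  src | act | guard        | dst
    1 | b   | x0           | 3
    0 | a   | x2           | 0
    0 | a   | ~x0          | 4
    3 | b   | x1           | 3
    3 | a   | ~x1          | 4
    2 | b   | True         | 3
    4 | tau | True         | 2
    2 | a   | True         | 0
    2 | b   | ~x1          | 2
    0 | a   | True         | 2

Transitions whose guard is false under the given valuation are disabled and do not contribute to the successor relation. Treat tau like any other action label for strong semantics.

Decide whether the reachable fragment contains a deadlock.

Reach set: {0,2,3,4}
  0: a→0  a→2  [2 exit(s)]
  2: a→0  b→2  b→3  [3 exit(s)]
  3: a→4  [1 exit(s)]
  4: tau→2  [1 exit(s)]

Answer: DEADLOCK-FREE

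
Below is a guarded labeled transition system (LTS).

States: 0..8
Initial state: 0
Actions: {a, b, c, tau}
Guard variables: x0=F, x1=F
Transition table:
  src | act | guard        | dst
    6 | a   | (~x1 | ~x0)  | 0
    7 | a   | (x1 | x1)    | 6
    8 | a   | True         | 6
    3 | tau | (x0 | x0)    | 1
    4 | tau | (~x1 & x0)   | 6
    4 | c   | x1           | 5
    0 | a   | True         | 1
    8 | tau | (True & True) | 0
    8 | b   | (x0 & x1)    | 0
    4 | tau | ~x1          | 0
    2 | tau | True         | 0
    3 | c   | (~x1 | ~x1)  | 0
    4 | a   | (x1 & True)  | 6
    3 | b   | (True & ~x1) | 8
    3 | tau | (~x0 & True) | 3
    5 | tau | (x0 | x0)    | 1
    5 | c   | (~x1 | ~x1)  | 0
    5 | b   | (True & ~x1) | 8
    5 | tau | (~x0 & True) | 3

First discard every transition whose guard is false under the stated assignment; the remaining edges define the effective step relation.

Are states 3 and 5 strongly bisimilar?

Answer: BISIMILAR

Trace:
Compute ~ classes (split until stable):
  π0 = {{0,1,2,3,4,5,6,7,8}}
  π1 = {{0,6},{1,7},{2,4},{3,5},{8}}
  π2 = {{0},{1,7},{2,4},{3,5},{6},{8}}
Fixed point at round 3; 6 class(es).
class of 3: {3,5}; class of 5: {3,5}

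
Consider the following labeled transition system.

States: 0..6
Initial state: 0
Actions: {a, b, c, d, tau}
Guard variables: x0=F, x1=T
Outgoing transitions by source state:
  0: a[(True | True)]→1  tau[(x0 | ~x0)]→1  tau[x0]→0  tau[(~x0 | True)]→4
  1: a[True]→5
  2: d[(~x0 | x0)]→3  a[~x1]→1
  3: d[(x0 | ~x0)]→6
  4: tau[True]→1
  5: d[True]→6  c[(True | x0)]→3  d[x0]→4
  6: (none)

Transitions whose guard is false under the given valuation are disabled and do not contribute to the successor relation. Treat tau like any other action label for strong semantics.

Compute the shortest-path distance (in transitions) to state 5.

Layered search for 5:
  L0 = {0}
  L1 = {1,4}
  L2 = {5}
depth(5)=2, e.g. a·a

Answer: 2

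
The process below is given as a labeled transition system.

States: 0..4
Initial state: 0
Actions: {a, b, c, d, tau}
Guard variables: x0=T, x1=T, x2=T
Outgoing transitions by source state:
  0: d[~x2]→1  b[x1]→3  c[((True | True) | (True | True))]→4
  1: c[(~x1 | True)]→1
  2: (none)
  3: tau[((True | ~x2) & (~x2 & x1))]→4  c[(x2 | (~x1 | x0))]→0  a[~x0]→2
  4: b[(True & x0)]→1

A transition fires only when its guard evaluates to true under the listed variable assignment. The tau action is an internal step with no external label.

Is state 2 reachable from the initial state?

Answer: UNREACHABLE

Working:
5 transition(s) survive guard evaluation.
Layer 0: {0}
Layer 1: {3,4}  total {0,3,4}
Layer 2: {1}  total {0,1,3,4}
Reach set: {0,1,3,4}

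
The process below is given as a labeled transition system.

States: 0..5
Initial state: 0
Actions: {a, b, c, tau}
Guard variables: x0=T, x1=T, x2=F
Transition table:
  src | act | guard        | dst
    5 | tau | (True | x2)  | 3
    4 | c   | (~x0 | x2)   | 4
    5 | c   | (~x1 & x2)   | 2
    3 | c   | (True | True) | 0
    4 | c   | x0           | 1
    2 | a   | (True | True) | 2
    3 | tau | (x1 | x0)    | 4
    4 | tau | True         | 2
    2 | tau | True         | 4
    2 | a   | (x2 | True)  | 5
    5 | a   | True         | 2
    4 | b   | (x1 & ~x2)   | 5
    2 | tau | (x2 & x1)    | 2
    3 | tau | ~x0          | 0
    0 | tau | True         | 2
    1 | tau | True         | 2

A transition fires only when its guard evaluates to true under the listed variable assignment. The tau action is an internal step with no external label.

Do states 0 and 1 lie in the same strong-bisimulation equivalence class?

Answer: BISIMILAR

Analysis:
Refine partition for ~:
  P[0] = {{0,1,2,3,4,5}}
  P[1] = {{0,1},{2,5},{3},{4}}
  P[2] = {{0,1},{2},{3},{4},{5}}
5 equivalence class(es) (converged in 3)
0∈{0,1}, 1∈{0,1}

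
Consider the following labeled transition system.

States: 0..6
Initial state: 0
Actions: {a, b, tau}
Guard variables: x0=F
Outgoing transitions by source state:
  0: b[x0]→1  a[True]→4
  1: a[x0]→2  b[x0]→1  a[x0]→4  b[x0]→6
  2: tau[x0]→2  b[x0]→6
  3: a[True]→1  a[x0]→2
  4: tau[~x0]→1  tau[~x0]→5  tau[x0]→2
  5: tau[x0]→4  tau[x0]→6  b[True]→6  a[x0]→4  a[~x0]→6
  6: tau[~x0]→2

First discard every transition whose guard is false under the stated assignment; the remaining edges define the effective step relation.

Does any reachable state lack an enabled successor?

Answer: DEADLOCK at state 1

Working:
Reach set: {0,1,2,4,5,6}
  0: a→4  [1 exit(s)]
  1: ∅  [deadlock]
  2: ∅  [deadlock]
  4: tau→1  tau→5  [2 exit(s)]
  5: a→6  b→6  [2 exit(s)]
  6: tau→2  [1 exit(s)]
witness 1: a·tau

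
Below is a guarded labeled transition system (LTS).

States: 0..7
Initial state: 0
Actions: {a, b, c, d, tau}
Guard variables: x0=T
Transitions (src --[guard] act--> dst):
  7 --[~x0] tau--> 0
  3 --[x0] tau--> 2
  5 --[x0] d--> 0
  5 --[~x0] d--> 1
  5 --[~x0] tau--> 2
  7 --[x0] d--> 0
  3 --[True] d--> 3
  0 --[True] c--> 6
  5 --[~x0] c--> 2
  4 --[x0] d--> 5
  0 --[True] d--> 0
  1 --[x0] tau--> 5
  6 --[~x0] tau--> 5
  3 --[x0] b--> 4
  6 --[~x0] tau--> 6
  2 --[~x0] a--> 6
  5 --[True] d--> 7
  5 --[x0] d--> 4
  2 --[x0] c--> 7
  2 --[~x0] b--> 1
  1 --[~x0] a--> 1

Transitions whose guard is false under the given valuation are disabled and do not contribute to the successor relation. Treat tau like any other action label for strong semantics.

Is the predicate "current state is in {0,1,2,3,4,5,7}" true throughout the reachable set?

Safe = {0,1,2,3,4,5,7}
R = {0,6}
  0: ✓
  6: outside
reach 6 via c — violates

Answer: INVARIANT VIOLATED at state 6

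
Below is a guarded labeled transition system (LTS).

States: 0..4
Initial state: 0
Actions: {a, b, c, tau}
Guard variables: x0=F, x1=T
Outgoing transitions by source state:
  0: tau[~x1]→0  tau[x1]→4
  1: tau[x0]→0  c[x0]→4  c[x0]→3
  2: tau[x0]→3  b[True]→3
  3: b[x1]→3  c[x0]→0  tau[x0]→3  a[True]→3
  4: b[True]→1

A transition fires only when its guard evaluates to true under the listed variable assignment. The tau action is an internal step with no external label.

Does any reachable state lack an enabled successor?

Answer: DEADLOCK at state 1

Trace:
Reachable = {0,1,4}
  0: tau→4  [1 out]
  1: ∅  [no exit]
  4: b→1  [1 out]
trace reaching 1: tau·b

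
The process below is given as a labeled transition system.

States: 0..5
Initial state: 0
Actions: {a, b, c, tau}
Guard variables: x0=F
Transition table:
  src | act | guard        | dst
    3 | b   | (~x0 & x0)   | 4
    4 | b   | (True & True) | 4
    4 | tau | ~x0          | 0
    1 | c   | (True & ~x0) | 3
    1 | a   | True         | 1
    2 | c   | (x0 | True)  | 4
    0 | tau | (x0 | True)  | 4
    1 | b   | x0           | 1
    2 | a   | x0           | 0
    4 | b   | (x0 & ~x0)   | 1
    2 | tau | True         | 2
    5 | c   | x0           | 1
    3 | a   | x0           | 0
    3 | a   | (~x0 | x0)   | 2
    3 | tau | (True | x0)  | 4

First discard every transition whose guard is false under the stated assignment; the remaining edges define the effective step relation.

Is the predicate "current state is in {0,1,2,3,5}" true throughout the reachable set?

Safe = {0,1,2,3,5}
R = {0,4}
  0: safe
  4: ✗ unsafe
counterexample path to 4: tau

Answer: INVARIANT VIOLATED at state 4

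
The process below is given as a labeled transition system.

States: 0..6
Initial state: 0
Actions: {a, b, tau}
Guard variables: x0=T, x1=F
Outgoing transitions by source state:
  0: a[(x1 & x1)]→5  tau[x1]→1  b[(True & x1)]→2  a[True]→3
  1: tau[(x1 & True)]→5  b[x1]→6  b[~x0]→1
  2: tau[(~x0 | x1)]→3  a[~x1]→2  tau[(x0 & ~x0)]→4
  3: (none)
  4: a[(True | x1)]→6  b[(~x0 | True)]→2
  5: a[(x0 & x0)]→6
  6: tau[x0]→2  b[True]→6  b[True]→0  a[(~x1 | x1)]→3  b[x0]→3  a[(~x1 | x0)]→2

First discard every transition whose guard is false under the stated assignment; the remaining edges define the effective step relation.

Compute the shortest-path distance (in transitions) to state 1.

Breadth-first toward 1:
  Layer 0: {0}
  Layer 1: {3}
1 never appears.

Answer: UNREACHABLE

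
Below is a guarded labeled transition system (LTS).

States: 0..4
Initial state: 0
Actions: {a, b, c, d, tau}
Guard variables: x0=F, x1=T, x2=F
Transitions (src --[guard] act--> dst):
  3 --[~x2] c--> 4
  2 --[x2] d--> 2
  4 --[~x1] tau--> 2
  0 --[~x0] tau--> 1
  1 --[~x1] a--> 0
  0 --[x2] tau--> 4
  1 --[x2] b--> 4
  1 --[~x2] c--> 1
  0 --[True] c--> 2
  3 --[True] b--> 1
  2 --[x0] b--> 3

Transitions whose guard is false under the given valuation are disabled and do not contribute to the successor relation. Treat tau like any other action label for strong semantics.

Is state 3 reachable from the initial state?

5 transition(s) survive guard evaluation.
Layer 0: {0}
Layer 1: {1,2}  cumulative {0,1,2}
Reachable = {0,1,2}

Answer: UNREACHABLE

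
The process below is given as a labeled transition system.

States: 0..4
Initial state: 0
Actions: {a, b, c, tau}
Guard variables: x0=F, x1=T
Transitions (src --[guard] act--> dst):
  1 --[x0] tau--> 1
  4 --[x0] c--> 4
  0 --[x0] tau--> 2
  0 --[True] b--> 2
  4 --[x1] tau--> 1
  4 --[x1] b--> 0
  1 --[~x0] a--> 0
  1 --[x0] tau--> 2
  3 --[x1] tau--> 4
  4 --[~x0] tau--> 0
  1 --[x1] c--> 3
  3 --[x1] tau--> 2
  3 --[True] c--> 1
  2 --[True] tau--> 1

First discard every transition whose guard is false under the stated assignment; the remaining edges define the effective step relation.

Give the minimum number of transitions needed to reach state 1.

Answer: 2

Trace:
Layered search for 1:
  Layer 0: {0}
  Layer 1: {2}
  Layer 2: {1}
first hit 1 at d=2 via b·tau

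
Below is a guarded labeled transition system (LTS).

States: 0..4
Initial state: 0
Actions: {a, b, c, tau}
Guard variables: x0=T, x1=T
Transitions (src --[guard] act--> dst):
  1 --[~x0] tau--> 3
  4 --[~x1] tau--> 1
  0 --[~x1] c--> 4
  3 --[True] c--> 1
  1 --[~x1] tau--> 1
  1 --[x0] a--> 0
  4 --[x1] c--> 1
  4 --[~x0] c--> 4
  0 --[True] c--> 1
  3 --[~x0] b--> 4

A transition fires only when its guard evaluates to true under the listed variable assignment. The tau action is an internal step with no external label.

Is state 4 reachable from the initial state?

4 transition(s) survive guard evaluation.
Layer 0: {0}
Layer 1: {1}  cumulative {0,1}
R = {0,1}

Answer: UNREACHABLE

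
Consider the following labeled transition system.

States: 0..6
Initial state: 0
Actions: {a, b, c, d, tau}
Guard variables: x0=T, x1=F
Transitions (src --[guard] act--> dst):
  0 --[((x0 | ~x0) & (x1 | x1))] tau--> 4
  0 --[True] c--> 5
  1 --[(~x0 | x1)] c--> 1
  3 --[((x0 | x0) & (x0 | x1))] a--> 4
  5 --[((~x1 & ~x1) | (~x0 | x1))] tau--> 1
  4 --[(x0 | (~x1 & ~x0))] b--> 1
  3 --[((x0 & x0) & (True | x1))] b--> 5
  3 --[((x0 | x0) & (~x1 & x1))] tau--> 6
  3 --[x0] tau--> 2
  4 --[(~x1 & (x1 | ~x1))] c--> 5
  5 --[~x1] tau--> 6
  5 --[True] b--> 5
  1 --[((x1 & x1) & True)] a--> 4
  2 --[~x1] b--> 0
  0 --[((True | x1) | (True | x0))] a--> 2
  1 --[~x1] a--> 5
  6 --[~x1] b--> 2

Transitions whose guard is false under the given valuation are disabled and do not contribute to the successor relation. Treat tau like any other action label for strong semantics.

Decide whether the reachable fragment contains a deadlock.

Reach set: {0,1,2,5,6}
  0: a→2  c→5  [2 out]
  1: a→5  [1 out]
  2: b→0  [1 out]
  5: b→5  tau→1  tau→6  [3 out]
  6: b→2  [1 out]

Answer: DEADLOCK-FREE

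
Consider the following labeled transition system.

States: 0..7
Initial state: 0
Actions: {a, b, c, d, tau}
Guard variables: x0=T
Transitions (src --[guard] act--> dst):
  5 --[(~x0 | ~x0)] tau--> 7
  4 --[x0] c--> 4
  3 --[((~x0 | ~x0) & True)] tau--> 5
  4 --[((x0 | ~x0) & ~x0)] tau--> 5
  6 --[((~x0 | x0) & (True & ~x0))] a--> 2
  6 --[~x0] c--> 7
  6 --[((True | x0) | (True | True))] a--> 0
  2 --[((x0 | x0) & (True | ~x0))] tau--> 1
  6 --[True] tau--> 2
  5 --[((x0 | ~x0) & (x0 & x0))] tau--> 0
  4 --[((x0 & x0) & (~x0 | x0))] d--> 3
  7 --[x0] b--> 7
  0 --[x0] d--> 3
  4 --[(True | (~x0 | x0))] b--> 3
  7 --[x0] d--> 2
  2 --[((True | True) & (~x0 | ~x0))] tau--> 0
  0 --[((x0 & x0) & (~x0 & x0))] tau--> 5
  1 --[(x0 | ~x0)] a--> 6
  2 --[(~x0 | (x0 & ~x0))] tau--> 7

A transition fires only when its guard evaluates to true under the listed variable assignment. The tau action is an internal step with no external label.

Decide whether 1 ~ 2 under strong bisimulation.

Answer: NOT BISIMILAR

Working:
Bisimulation quotient by refinement:
  P[0] = {{0,1,2,3,4,5,6,7}}
  P[1] = {{0},{1},{2,5},{3},{4},{6},{7}}
  P[2] = {{0},{1},{2},{3},{4},{5},{6},{7}}
Fixed point at round 3; 8 class(es).
class of 1: {1}; class of 2: {2}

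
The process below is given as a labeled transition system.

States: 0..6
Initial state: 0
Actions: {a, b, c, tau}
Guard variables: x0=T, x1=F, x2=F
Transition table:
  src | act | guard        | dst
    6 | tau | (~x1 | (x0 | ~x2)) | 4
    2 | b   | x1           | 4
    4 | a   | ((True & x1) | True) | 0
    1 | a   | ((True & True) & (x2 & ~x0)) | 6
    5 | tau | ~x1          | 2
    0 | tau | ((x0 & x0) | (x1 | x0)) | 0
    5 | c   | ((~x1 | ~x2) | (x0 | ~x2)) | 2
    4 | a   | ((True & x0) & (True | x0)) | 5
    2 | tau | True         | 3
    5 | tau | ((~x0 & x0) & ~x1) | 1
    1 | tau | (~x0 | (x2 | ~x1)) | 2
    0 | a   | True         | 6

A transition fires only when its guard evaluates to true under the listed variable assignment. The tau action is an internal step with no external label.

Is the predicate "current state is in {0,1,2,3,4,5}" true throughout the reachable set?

Answer: INVARIANT VIOLATED at state 6

Analysis:
Safe = {0,1,2,3,4,5}
R = {0,2,3,4,5,6}
  0: ok
  2: ok
  3: ok
  4: ok
  5: ok
  6: ✗ unsafe
counterexample path to 6: a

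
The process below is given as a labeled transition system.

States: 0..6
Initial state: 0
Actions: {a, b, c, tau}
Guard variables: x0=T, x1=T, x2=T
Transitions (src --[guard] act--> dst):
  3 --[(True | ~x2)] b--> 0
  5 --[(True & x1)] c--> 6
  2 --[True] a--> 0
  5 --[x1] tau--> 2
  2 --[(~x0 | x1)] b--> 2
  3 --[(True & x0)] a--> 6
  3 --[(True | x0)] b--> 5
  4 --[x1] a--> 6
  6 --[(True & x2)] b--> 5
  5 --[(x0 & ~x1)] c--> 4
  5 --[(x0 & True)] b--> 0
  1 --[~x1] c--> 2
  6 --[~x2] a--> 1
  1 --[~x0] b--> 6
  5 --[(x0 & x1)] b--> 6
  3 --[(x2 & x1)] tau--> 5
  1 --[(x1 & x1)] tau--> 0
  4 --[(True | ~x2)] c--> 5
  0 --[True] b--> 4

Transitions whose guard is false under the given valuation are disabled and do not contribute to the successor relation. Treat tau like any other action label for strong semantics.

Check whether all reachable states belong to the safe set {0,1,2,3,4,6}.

Safe = {0,1,2,3,4,6}
R = {0,2,4,5,6}
  0: ok
  2: ok
  4: ok
  5: VIOLATES
  6: ok
reach 5 via b·c — violates

Answer: INVARIANT VIOLATED at state 5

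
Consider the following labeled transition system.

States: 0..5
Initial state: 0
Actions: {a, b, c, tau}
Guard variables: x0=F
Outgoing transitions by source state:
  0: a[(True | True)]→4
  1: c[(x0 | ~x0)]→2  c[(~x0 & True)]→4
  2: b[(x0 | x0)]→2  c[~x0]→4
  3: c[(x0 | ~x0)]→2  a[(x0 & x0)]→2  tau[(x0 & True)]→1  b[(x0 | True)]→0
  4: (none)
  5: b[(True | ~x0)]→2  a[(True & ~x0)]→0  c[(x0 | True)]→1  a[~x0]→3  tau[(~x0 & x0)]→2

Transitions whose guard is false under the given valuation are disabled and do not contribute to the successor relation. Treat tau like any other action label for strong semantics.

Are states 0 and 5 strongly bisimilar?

Answer: NOT BISIMILAR

Trace:
Refine partition for ~:
  P[0] = {{0,1,2,3,4,5}}
  P[1] = {{0},{1,2},{3},{4},{5}}
  P[2] = {{0},{1},{2},{3},{4},{5}}
Fixed point at round 3; 6 class(es).
0∈{0}, 5∈{5}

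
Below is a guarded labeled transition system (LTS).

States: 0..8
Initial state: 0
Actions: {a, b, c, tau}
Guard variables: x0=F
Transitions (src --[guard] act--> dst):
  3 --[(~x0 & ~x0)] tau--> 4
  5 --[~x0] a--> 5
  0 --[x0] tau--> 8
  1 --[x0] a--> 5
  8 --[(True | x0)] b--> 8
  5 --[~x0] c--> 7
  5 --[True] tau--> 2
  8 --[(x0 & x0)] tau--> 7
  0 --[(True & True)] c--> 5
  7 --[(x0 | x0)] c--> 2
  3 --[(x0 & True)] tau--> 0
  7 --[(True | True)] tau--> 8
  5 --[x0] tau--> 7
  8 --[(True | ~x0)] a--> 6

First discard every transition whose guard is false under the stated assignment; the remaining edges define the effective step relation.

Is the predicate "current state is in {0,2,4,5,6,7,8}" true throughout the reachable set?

Answer: INVARIANT HOLDS

Working:
Allowed set {0,2,4,5,6,7,8}
Reach set: {0,2,5,6,7,8}
  0: ok
  2: ok
  5: ok
  6: ok
  7: ok
  8: ok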